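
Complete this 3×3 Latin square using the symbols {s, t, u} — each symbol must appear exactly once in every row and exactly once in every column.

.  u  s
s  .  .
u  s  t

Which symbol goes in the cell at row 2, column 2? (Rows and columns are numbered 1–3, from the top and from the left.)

(r1,c1) = t
(r2,c2) = t

t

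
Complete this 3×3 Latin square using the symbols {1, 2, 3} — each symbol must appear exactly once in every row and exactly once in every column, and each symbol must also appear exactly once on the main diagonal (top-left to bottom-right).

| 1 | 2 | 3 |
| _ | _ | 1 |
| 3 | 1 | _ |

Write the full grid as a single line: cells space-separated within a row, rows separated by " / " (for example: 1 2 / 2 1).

1 2 3 / 2 3 1 / 3 1 2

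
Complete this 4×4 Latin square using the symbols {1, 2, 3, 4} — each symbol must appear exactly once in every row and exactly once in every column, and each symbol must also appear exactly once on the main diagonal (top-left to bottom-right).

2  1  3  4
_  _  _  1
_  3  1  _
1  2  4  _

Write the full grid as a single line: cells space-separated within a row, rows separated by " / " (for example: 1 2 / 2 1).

2 1 3 4 / 3 4 2 1 / 4 3 1 2 / 1 2 4 3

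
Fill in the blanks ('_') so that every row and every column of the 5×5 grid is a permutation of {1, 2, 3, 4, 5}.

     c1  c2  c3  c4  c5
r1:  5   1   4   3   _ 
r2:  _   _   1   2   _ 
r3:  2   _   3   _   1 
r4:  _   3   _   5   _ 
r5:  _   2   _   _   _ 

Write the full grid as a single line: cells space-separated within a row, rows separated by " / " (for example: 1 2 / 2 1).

(r1,c5) = 2
(r3,c4) = 4
(r4,c3) = 2
(r4,c5) = 4
(r5,c3) = 5
(r5,c4) = 1
(r5,c5) = 3
(r2,c5) = 5
(r3,c2) = 5
(r4,c1) = 1
(r5,c1) = 4
(r2,c1) = 3
(r2,c2) = 4

5 1 4 3 2 / 3 4 1 2 5 / 2 5 3 4 1 / 1 3 2 5 4 / 4 2 5 1 3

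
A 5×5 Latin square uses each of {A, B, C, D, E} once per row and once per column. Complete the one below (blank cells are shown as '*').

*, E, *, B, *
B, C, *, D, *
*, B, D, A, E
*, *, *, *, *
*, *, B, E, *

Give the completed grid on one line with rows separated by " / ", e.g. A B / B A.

A E C B D / B C E D A / C B D A E / E D A C B / D A B E C

(r2,c5) = A
(r3,c1) = C
(r4,c4) = C
(r2,c3) = E
(r4,c3) = A
(r1,c3) = C
(r1,c5) = D
(r4,c2) = D
(r4,c5) = B
(r5,c2) = A
(r5,c5) = C
(r1,c1) = A
(r4,c1) = E
(r5,c1) = D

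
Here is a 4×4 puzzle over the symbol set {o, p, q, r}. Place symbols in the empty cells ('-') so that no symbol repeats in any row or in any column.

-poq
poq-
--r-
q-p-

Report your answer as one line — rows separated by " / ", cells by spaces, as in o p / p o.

(r1,c1) = r
(r2,c4) = r
(r3,c1) = o
(r3,c2) = q
(r3,c4) = p
(r4,c2) = r
(r4,c4) = o

r p o q / p o q r / o q r p / q r p o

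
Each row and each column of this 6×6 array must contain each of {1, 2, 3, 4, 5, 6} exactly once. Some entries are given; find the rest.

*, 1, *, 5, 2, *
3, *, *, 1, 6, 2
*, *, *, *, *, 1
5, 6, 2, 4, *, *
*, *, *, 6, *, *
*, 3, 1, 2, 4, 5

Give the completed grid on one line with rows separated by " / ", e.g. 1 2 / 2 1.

4 1 3 5 2 6 / 3 5 4 1 6 2 / 2 4 6 3 5 1 / 5 6 2 4 1 3 / 1 2 5 6 3 4 / 6 3 1 2 4 5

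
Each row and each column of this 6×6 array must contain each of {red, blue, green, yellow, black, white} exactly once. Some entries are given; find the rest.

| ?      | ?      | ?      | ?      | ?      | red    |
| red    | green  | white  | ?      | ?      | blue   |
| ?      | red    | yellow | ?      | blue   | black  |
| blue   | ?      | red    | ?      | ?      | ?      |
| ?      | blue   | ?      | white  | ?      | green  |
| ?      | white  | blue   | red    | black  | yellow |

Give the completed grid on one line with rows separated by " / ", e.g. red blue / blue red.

black yellow green blue white red / red green white black yellow blue / white red yellow green blue black / blue black red yellow green white / yellow blue black white red green / green white blue red black yellow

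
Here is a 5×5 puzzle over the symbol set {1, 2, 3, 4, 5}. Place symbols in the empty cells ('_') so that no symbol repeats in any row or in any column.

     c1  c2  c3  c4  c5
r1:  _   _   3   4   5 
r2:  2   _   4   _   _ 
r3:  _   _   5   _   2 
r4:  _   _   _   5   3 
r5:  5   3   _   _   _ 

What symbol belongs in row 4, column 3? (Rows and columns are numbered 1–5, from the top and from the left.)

2

Cell (r1,c1): row 1 has {3,4,5}; column 1 has {2,5} → 1.
Cell (r1,c2): row 1 has {1,3,4,5}; column 2 has {3} → 2.
Cell (r2,c5): row 2 has {2,4}; column 5 has {2,3,5} → 1.
Cell (r4,c1): row 4 has {3,5}; column 1 has {1,2,5} → 4.
Cell (r4,c2): row 4 has {3,4,5}; column 2 has {2,3} → 1.
Cell (r4,c3): row 4 has {1,3,4,5}; column 3 has {3,4,5} → 2.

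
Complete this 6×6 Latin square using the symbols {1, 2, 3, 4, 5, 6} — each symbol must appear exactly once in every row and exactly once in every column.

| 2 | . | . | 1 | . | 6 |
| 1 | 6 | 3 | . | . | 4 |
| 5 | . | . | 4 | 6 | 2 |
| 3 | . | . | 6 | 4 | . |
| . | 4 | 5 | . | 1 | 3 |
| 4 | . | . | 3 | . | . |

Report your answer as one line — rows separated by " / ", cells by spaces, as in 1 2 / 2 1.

(r1,c3) = 4
(r3,c3) = 1
(r4,c3) = 2
(r5,c1) = 6
(r5,c4) = 2
(r6,c3) = 6
(r2,c4) = 5
(r2,c5) = 2
(r3,c2) = 3
(r6,c5) = 5
(r6,c6) = 1
(r1,c2) = 5
(r1,c5) = 3
(r4,c2) = 1
(r4,c6) = 5
(r6,c2) = 2

2 5 4 1 3 6 / 1 6 3 5 2 4 / 5 3 1 4 6 2 / 3 1 2 6 4 5 / 6 4 5 2 1 3 / 4 2 6 3 5 1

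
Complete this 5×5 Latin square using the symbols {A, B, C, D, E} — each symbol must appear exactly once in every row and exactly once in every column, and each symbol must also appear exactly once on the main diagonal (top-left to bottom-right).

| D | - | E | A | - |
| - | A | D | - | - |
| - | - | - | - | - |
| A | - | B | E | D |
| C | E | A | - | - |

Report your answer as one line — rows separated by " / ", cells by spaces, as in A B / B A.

D B E A C / B A D C E / E D C B A / A C B E D / C E A D B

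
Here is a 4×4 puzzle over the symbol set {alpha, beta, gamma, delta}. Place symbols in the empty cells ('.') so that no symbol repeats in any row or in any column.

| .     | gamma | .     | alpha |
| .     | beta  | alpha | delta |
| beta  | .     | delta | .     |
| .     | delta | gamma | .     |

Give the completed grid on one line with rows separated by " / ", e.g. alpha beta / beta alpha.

delta gamma beta alpha / gamma beta alpha delta / beta alpha delta gamma / alpha delta gamma beta

(r1,c1): row 1 has {alpha,gamma}; column 1 has {beta}, so it must be delta.
(r1,c3): row 1 has {alpha,gamma,delta}; column 3 has {alpha,gamma,delta}, so it must be beta.
(r2,c1): row 2 has {alpha,beta,delta}; column 1 has {beta,delta}, so it must be gamma.
(r3,c2): row 3 has {beta,delta}; column 2 has {beta,gamma,delta}, so it must be alpha.
(r3,c4): row 3 has {alpha,beta,delta}; column 4 has {alpha,delta}, so it must be gamma.
(r4,c1): row 4 has {gamma,delta}; column 1 has {beta,gamma,delta}, so it must be alpha.
(r4,c4): row 4 has {alpha,gamma,delta}; column 4 has {alpha,gamma,delta}, so it must be beta.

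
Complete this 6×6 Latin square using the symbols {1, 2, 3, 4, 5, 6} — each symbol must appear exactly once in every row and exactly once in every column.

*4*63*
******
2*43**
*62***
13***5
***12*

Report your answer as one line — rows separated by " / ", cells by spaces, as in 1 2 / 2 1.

row 1 has {3,4,6}; column 1 has {1,2} — only 5 is left for (r1,c1).
row 1 has {3,4,5,6}; column 3 has {2,4} — only 1 is left for (r1,c3).
row 1 has {1,3,4,5,6}; column 6 has {5} — only 2 is left for (r1,c6).
row 5 has {1,3,5}; column 3 has {1,2,4} — only 6 is left for (r5,c3).
row 5 has {1,3,5,6}; column 5 has {2,3} — only 4 is left for (r5,c5).
row 6 has {1,2}; column 2 has {3,4,6} — only 5 is left for (r6,c2).
row 6 has {1,2,5}; column 3 has {1,2,4,6} — only 3 is left for (r6,c3).
row 2 is empty so far; column 3 has {1,2,3,4,6} — only 5 is left for (r2,c3).
row 3 has {2,3,4}; column 2 has {3,4,5,6} — only 1 is left for (r3,c2).
row 3 has {1,2,3,4}; column 6 has {2,5} — only 6 is left for (r3,c6).
row 5 has {1,3,4,5,6}; column 4 has {1,3,6} — only 2 is left for (r5,c4).
row 6 has {1,2,3,5}; column 6 has {2,5,6} — only 4 is left for (r6,c6).
row 2 has {5}; column 2 has {1,3,4,5,6} — only 2 is left for (r2,c2).
row 2 has {2,5}; column 4 has {1,2,3,6} — only 4 is left for (r2,c4).
row 3 has {1,2,3,4,6}; column 5 has {2,3,4} — only 5 is left for (r3,c5).
row 4 has {2,6}; column 4 has {1,2,3,4,6} — only 5 is left for (r4,c4).
row 4 has {2,5,6}; column 5 has {2,3,4,5} — only 1 is left for (r4,c5).
row 4 has {1,2,5,6}; column 6 has {2,4,5,6} — only 3 is left for (r4,c6).
row 6 has {1,2,3,4,5}; column 1 has {1,2,5} — only 6 is left for (r6,c1).
row 2 has {2,4,5}; column 1 has {1,2,5,6} — only 3 is left for (r2,c1).
row 2 has {2,3,4,5}; column 5 has {1,2,3,4,5} — only 6 is left for (r2,c5).
row 2 has {2,3,4,5,6}; column 6 has {2,3,4,5,6} — only 1 is left for (r2,c6).
row 4 has {1,2,3,5,6}; column 1 has {1,2,3,5,6} — only 4 is left for (r4,c1).

5 4 1 6 3 2 / 3 2 5 4 6 1 / 2 1 4 3 5 6 / 4 6 2 5 1 3 / 1 3 6 2 4 5 / 6 5 3 1 2 4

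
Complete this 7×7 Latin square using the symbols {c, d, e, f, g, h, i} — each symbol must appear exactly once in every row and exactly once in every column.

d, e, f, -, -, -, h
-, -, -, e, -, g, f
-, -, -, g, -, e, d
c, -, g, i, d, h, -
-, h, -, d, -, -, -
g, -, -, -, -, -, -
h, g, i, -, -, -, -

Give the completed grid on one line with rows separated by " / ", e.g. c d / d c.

d e f c g i h / i c d e h g f / f i h g c e d / c f g i d h e / e h c d i f g / g d e h f c i / h g i f e d c

Cell (r1,c4): row 1 has {d,e,f,h}; column 4 has {d,e,g,i} → c.
Cell (r1,c6): row 1 has {c,d,e,f,h}; column 6 has {e,g,h} → i.
Cell (r2,c1): row 2 has {e,f,g}; column 1 has {c,d,g,h} → i.
Cell (r3,c1): row 3 has {d,e,g}; column 1 has {c,d,g,h,i} → f.
Cell (r4,c2): row 4 has {c,d,g,h,i}; column 2 has {e,g,h} → f.
Cell (r4,c7): row 4 has {c,d,f,g,h,i}; column 7 has {d,f,h} → e.
Cell (r5,c1): row 5 has {d,h}; column 1 has {c,d,f,g,h,i} → e.
Cell (r5,c3): row 5 has {d,e,h}; column 3 has {f,g,i} → c.
Cell (r5,c6): row 5 has {c,d,e,h}; column 6 has {e,g,h,i} → f.
Cell (r7,c4): row 7 has {g,h,i}; column 4 has {c,d,e,g,i} → f.
Cell (r7,c7): row 7 has {f,g,h,i}; column 7 has {d,e,f,h} → c.
Cell (r1,c5): row 1 has {c,d,e,f,h,i}; column 5 has {d} → g.
Cell (r3,c3): row 3 has {d,e,f,g}; column 3 has {c,f,g,i} → h.
Cell (r5,c5): row 5 has {c,d,e,f,h}; column 5 has {d,g} → i.
Cell (r5,c7): row 5 has {c,d,e,f,h,i}; column 7 has {c,d,e,f,h} → g.
Cell (r6,c4): row 6 has {g}; column 4 has {c,d,e,f,g,i} → h.
Cell (r6,c7): row 6 has {g,h}; column 7 has {c,d,e,f,g,h} → i.
Cell (r7,c5): row 7 has {c,f,g,h,i}; column 5 has {d,g,i} → e.
Cell (r7,c6): row 7 has {c,e,f,g,h,i}; column 6 has {e,f,g,h,i} → d.
Cell (r2,c3): row 2 has {e,f,g,i}; column 3 has {c,f,g,h,i} → d.
Cell (r3,c5): row 3 has {d,e,f,g,h}; column 5 has {d,e,g,i} → c.
Cell (r6,c3): row 6 has {g,h,i}; column 3 has {c,d,f,g,h,i} → e.
Cell (r6,c5): row 6 has {e,g,h,i}; column 5 has {c,d,e,g,i} → f.
Cell (r6,c6): row 6 has {e,f,g,h,i}; column 6 has {d,e,f,g,h,i} → c.
Cell (r2,c2): row 2 has {d,e,f,g,i}; column 2 has {e,f,g,h} → c.
Cell (r2,c5): row 2 has {c,d,e,f,g,i}; column 5 has {c,d,e,f,g,i} → h.
Cell (r3,c2): row 3 has {c,d,e,f,g,h}; column 2 has {c,e,f,g,h} → i.
Cell (r6,c2): row 6 has {c,e,f,g,h,i}; column 2 has {c,e,f,g,h,i} → d.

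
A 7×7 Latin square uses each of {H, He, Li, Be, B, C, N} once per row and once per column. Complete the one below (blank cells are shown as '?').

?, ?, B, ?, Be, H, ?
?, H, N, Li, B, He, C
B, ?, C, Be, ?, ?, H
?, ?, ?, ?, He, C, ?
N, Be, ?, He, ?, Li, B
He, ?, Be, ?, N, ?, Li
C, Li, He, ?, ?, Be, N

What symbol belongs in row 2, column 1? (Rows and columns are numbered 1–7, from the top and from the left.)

(r1,c1) = Li
(r1,c7) = He
(r2,c1) = Be

Be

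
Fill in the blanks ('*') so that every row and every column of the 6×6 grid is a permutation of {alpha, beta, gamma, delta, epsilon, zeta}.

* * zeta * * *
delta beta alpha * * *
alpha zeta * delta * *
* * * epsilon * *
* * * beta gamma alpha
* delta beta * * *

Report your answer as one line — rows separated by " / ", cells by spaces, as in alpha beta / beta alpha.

epsilon gamma zeta alpha delta beta / delta beta alpha gamma epsilon zeta / alpha zeta epsilon delta beta gamma / beta alpha gamma epsilon zeta delta / zeta epsilon delta beta gamma alpha / gamma delta beta zeta alpha epsilon

(r5,c2) = epsilon
(r5,c3) = delta
(r4,c3) = gamma
(r5,c1) = zeta
(r3,c3) = epsilon
(r3,c5) = beta
(r3,c6) = gamma
(r4,c1) = beta
(r4,c2) = alpha
(r1,c2) = gamma
(r1,c4) = alpha
(r1,c1) = epsilon
(r1,c5) = delta
(r1,c6) = beta
(r4,c5) = zeta
(r4,c6) = delta
(r6,c1) = gamma
(r6,c4) = zeta
(r6,c6) = epsilon
(r2,c4) = gamma
(r2,c5) = epsilon
(r2,c6) = zeta
(r6,c5) = alpha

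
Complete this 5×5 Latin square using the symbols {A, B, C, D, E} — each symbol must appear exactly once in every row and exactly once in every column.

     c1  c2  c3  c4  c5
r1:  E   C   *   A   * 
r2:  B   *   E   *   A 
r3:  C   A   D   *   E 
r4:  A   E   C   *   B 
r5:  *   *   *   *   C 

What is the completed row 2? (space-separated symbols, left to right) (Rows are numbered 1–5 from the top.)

B D E C A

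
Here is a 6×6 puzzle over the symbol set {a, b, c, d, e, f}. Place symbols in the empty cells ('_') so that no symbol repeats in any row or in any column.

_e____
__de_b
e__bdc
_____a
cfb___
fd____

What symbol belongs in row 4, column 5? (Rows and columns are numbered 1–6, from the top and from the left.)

c

(r2,c1) = a
(r2,c2) = c
(r2,c5) = f
(r3,c2) = a
(r3,c3) = f
(r4,c2) = b
(r6,c6) = e
(r4,c1) = d
(r5,c6) = d
(r1,c1) = b
(r1,c6) = f
(r5,c4) = a
(r5,c5) = e
(r6,c4) = c
(r1,c4) = d
(r4,c4) = f
(r4,c5) = c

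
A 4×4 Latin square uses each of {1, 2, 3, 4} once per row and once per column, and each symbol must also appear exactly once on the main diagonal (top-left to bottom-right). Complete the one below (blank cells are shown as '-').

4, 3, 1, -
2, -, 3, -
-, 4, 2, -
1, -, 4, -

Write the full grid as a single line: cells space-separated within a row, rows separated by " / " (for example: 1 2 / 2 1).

4 3 1 2 / 2 1 3 4 / 3 4 2 1 / 1 2 4 3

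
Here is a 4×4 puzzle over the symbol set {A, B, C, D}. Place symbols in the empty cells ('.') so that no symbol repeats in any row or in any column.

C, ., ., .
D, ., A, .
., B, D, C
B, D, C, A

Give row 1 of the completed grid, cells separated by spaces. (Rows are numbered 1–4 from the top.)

C A B D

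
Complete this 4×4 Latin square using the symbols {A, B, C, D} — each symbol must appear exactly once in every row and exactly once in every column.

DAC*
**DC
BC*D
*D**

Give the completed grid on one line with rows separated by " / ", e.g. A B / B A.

D A C B / A B D C / B C A D / C D B A

Cell (r1,c4): row 1 has {A,C,D}; column 4 has {C,D} → B.
Cell (r2,c1): row 2 has {C,D}; column 1 has {B,D} → A.
Cell (r2,c2): row 2 has {A,C,D}; column 2 has {A,C,D} → B.
Cell (r3,c3): row 3 has {B,C,D}; column 3 has {C,D} → A.
Cell (r4,c1): row 4 has {D}; column 1 has {A,B,D} → C.
Cell (r4,c3): row 4 has {C,D}; column 3 has {A,C,D} → B.
Cell (r4,c4): row 4 has {B,C,D}; column 4 has {B,C,D} → A.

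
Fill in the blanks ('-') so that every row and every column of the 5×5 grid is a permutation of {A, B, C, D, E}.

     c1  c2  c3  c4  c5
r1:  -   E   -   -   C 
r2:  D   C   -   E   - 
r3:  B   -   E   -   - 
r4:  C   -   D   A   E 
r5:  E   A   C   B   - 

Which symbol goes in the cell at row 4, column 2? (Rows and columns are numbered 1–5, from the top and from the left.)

Cell (r1,c1): row 1 has {C,E}; column 1 has {B,C,D,E} → A.
Cell (r1,c3): row 1 has {A,C,E}; column 3 has {C,D,E} → B.
Cell (r1,c4): row 1 has {A,B,C,E}; column 4 has {A,B,E} → D.
Cell (r2,c3): row 2 has {C,D,E}; column 3 has {B,C,D,E} → A.
Cell (r2,c5): row 2 has {A,C,D,E}; column 5 has {C,E} → B.
Cell (r3,c2): row 3 has {B,E}; column 2 has {A,C,E} → D.
Cell (r3,c4): row 3 has {B,D,E}; column 4 has {A,B,D,E} → C.
Cell (r3,c5): row 3 has {B,C,D,E}; column 5 has {B,C,E} → A.
Cell (r4,c2): row 4 has {A,C,D,E}; column 2 has {A,C,D,E} → B.

B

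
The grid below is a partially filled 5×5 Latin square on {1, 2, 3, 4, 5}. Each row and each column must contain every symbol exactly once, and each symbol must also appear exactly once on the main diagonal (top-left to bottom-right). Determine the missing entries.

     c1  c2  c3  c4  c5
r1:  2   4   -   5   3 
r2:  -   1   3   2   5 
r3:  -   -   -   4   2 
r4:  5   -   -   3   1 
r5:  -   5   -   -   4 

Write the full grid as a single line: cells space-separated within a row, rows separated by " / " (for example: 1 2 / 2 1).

2 4 1 5 3 / 4 1 3 2 5 / 1 3 5 4 2 / 5 2 4 3 1 / 3 5 2 1 4

(r1,c3) = 1
(r2,c1) = 4
(r3,c2) = 3
(r3,c3) = 5
(r4,c2) = 2
(r4,c3) = 4
(r5,c3) = 2
(r5,c4) = 1
(r3,c1) = 1
(r5,c1) = 3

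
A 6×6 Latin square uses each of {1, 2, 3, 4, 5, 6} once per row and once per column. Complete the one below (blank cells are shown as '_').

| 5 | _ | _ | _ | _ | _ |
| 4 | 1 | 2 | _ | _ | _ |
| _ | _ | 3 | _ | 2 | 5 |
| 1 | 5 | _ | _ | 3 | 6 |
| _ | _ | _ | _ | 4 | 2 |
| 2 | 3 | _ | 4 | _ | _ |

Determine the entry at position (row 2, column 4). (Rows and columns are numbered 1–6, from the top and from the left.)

At row 2, column 6: row 2 has {1,2,4}; column 6 has {2,5,6}; that leaves 3.
At row 3, column 1: row 3 has {2,3,5}; column 1 has {1,2,4,5}; that leaves 6.
At row 3, column 2: row 3 has {2,3,5,6}; column 2 has {1,3,5}; that leaves 4.
At row 3, column 4: row 3 has {2,3,4,5,6}; column 4 has {4}; that leaves 1.
At row 4, column 3: row 4 has {1,3,5,6}; column 3 has {2,3}; that leaves 4.
At row 4, column 4: row 4 has {1,3,4,5,6}; column 4 has {1,4}; that leaves 2.
At row 5, column 1: row 5 has {2,4}; column 1 has {1,2,4,5,6}; that leaves 3.
At row 5, column 2: row 5 has {2,3,4}; column 2 has {1,3,4,5}; that leaves 6.
At row 5, column 4: row 5 has {2,3,4,6}; column 4 has {1,2,4}; that leaves 5.
At row 6, column 6: row 6 has {2,3,4}; column 6 has {2,3,5,6}; that leaves 1.
At row 1, column 2: row 1 has {5}; column 2 has {1,3,4,5,6}; that leaves 2.
At row 1, column 6: row 1 has {2,5}; column 6 has {1,2,3,5,6}; that leaves 4.
At row 2, column 4: row 2 has {1,2,3,4}; column 4 has {1,2,4,5}; that leaves 6.

6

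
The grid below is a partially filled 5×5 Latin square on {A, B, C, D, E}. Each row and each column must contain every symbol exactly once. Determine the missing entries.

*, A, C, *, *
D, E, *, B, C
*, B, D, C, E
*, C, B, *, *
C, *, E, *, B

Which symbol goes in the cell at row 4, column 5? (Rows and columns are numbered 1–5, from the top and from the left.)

A

(r1,c5) = D
(r2,c3) = A
(r3,c1) = A
(r4,c1) = E
(r4,c5) = A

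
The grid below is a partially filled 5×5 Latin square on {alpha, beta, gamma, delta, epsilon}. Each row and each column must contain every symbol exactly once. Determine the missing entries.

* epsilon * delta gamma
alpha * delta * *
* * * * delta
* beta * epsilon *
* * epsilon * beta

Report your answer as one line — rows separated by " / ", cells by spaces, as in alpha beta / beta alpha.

beta epsilon alpha delta gamma / alpha gamma delta beta epsilon / epsilon alpha beta gamma delta / delta beta gamma epsilon alpha / gamma delta epsilon alpha beta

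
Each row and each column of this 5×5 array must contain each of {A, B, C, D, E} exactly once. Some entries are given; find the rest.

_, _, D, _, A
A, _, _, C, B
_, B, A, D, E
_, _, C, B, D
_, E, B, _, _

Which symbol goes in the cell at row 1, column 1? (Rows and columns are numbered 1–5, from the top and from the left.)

Cell (r1,c2): row 1 has {A,D}; column 2 has {B,E} → C.
Cell (r1,c4): row 1 has {A,C,D}; column 4 has {B,C,D} → E.
Cell (r2,c2): row 2 has {A,B,C}; column 2 has {B,C,E} → D.
Cell (r2,c3): row 2 has {A,B,C,D}; column 3 has {A,B,C,D} → E.
Cell (r3,c1): row 3 has {A,B,D,E}; column 1 has {A} → C.
Cell (r4,c1): row 4 has {B,C,D}; column 1 has {A,C} → E.
Cell (r4,c2): row 4 has {B,C,D,E}; column 2 has {B,C,D,E} → A.
Cell (r5,c1): row 5 has {B,E}; column 1 has {A,C,E} → D.
Cell (r5,c4): row 5 has {B,D,E}; column 4 has {B,C,D,E} → A.
Cell (r5,c5): row 5 has {A,B,D,E}; column 5 has {A,B,D,E} → C.
Cell (r1,c1): row 1 has {A,C,D,E}; column 1 has {A,C,D,E} → B.

B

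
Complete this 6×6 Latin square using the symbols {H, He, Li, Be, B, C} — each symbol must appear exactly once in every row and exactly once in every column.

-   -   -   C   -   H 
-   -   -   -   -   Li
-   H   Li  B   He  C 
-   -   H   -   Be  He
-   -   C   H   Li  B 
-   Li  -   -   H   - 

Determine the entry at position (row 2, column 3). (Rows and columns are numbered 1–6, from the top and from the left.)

He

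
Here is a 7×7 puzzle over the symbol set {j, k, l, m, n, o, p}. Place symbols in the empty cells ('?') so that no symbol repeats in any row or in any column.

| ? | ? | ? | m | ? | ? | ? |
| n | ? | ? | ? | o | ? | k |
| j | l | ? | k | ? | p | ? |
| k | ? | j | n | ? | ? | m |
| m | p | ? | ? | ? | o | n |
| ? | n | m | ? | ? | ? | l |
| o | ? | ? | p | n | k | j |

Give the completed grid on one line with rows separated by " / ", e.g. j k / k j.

l k o m j n p / n j p l o m k / j l n k m p o / k o j n p l m / m p k j l o n / p n m o k j l / o m l p n k j

(r3,c5) = m
(r3,c7) = o
(r4,c2) = o
(r4,c6) = l
(r6,c1) = p
(r6,c6) = j
(r7,c2) = m
(r7,c3) = l
(r1,c1) = l
(r1,c6) = n
(r1,c7) = p
(r2,c2) = j
(r2,c3) = p
(r2,c4) = l
(r2,c6) = m
(r3,c3) = n
(r4,c5) = p
(r5,c3) = k
(r5,c4) = j
(r5,c5) = l
(r6,c4) = o
(r6,c5) = k
(r1,c2) = k
(r1,c3) = o
(r1,c5) = j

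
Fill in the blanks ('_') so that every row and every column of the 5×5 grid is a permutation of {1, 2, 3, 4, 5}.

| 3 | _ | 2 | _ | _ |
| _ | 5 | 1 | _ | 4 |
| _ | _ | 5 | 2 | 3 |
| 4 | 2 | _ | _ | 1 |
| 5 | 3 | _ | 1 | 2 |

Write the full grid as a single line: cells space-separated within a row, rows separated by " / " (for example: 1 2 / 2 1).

row 1 has {2,3}; column 5 has {1,2,3,4} — only 5 is left for (r1,c5).
row 2 has {1,4,5}; column 1 has {3,4,5} — only 2 is left for (r2,c1).
row 2 has {1,2,4,5}; column 4 has {1,2} — only 3 is left for (r2,c4).
row 3 has {2,3,5}; column 1 has {2,3,4,5} — only 1 is left for (r3,c1).
row 3 has {1,2,3,5}; column 2 has {2,3,5} — only 4 is left for (r3,c2).
row 4 has {1,2,4}; column 3 has {1,2,5} — only 3 is left for (r4,c3).
row 4 has {1,2,3,4}; column 4 has {1,2,3} — only 5 is left for (r4,c4).
row 5 has {1,2,3,5}; column 3 has {1,2,3,5} — only 4 is left for (r5,c3).
row 1 has {2,3,5}; column 2 has {2,3,4,5} — only 1 is left for (r1,c2).
row 1 has {1,2,3,5}; column 4 has {1,2,3,5} — only 4 is left for (r1,c4).

3 1 2 4 5 / 2 5 1 3 4 / 1 4 5 2 3 / 4 2 3 5 1 / 5 3 4 1 2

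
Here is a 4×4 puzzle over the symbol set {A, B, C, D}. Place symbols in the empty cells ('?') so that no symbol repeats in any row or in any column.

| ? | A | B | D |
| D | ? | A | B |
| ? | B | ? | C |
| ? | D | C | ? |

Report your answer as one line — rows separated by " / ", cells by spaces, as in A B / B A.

C A B D / D C A B / A B D C / B D C A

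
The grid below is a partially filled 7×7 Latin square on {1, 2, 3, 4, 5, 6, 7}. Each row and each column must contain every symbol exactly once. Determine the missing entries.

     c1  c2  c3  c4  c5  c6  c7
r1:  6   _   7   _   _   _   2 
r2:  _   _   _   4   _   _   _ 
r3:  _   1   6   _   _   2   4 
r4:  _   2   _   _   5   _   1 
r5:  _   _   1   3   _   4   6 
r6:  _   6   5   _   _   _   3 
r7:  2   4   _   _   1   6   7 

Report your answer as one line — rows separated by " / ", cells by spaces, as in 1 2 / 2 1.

Cell (r2,c7): row 2 has {4}; column 7 has {1,2,3,4,6,7} → 5.
Cell (r7,c3): row 7 has {1,2,4,6,7}; column 3 has {1,5,6,7} → 3.
Cell (r7,c4): row 7 has {1,2,3,4,6,7}; column 4 has {3,4} → 5.
Cell (r1,c4): row 1 has {2,6,7}; column 4 has {3,4,5} → 1.
Cell (r2,c3): row 2 has {4,5}; column 3 has {1,3,5,6,7} → 2.
Cell (r3,c4): row 3 has {1,2,4,6}; column 4 has {1,3,4,5} → 7.
Cell (r3,c5): row 3 has {1,2,4,6,7}; column 5 has {1,5} → 3.
Cell (r4,c3): row 4 has {1,2,5}; column 3 has {1,2,3,5,6,7} → 4.
Cell (r4,c4): row 4 has {1,2,4,5}; column 4 has {1,3,4,5,7} → 6.
Cell (r6,c4): row 6 has {3,5,6}; column 4 has {1,3,4,5,6,7} → 2.
Cell (r1,c5): row 1 has {1,2,6,7}; column 5 has {1,3,5} → 4.
Cell (r3,c1): row 3 has {1,2,3,4,6,7}; column 1 has {2,6} → 5.
Cell (r5,c1): row 5 has {1,3,4,6}; column 1 has {2,5,6} → 7.
Cell (r5,c2): row 5 has {1,3,4,6,7}; column 2 has {1,2,4,6} → 5.
Cell (r5,c5): row 5 has {1,3,4,5,6,7}; column 5 has {1,3,4,5} → 2.
Cell (r6,c5): row 6 has {2,3,5,6}; column 5 has {1,2,3,4,5} → 7.
Cell (r6,c6): row 6 has {2,3,5,6,7}; column 6 has {2,4,6} → 1.
Cell (r1,c2): row 1 has {1,2,4,6,7}; column 2 has {1,2,4,5,6} → 3.
Cell (r1,c6): row 1 has {1,2,3,4,6,7}; column 6 has {1,2,4,6} → 5.
Cell (r2,c2): row 2 has {2,4,5}; column 2 has {1,2,3,4,5,6} → 7.
Cell (r2,c5): row 2 has {2,4,5,7}; column 5 has {1,2,3,4,5,7} → 6.
Cell (r2,c6): row 2 has {2,4,5,6,7}; column 6 has {1,2,4,5,6} → 3.
Cell (r4,c1): row 4 has {1,2,4,5,6}; column 1 has {2,5,6,7} → 3.
Cell (r4,c6): row 4 has {1,2,3,4,5,6}; column 6 has {1,2,3,4,5,6} → 7.
Cell (r6,c1): row 6 has {1,2,3,5,6,7}; column 1 has {2,3,5,6,7} → 4.
Cell (r2,c1): row 2 has {2,3,4,5,6,7}; column 1 has {2,3,4,5,6,7} → 1.

6 3 7 1 4 5 2 / 1 7 2 4 6 3 5 / 5 1 6 7 3 2 4 / 3 2 4 6 5 7 1 / 7 5 1 3 2 4 6 / 4 6 5 2 7 1 3 / 2 4 3 5 1 6 7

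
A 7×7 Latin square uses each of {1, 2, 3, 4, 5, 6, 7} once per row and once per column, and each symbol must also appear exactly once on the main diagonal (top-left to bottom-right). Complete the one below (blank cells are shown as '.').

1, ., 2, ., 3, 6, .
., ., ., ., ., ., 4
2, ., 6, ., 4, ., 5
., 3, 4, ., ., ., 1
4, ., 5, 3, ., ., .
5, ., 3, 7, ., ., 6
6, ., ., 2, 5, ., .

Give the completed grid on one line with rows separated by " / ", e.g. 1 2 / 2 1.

1 5 2 4 3 6 7 / 3 2 7 6 1 5 4 / 2 7 6 1 4 3 5 / 7 3 4 5 6 2 1 / 4 6 5 3 7 1 2 / 5 1 3 7 2 4 6 / 6 4 1 2 5 7 3

(r1,c7): row 1 has {1,2,3,6}; column 7 has {1,4,5,6}, so it must be 7.
(r3,c4): row 3 has {2,4,5,6}; column 4 has {2,3,7}, so it must be 1.
(r4,c1): row 4 has {1,3,4}; column 1 has {1,2,4,5,6}, so it must be 7.
(r4,c4): row 4 has {1,3,4,7}; column 4 has {1,2,3,7}; the diagonal has {1,6}, so it must be 5.
(r4,c6): row 4 has {1,3,4,5,7}; column 6 has {6}, so it must be 2.
(r5,c7): row 5 has {3,4,5}; column 7 has {1,4,5,6,7}, so it must be 2.
(r6,c6): row 6 has {3,5,6,7}; column 6 has {2,6}; the diagonal has {1,5,6}, so it must be 4.
(r7,c7): row 7 has {2,5,6}; column 7 has {1,2,4,5,6,7}; the diagonal has {1,4,5,6}, so it must be 3.
(r1,c4): row 1 has {1,2,3,6,7}; column 4 has {1,2,3,5,7}, so it must be 4.
(r2,c1): row 2 has {4}; column 1 has {1,2,4,5,6,7}, so it must be 3.
(r2,c4): row 2 has {3,4}; column 4 has {1,2,3,4,5,7}, so it must be 6.
(r3,c2): row 3 has {1,2,4,5,6}; column 2 has {3}, so it must be 7.
(r3,c6): row 3 has {1,2,4,5,6,7}; column 6 has {2,4,6}, so it must be 3.
(r4,c5): row 4 has {1,2,3,4,5,7}; column 5 has {3,4,5}, so it must be 6.
(r5,c5): row 5 has {2,3,4,5}; column 5 has {3,4,5,6}; the diagonal has {1,3,4,5,6}, so it must be 7.
(r5,c6): row 5 has {2,3,4,5,7}; column 6 has {2,3,4,6}, so it must be 1.
(r7,c6): row 7 has {2,3,5,6}; column 6 has {1,2,3,4,6}, so it must be 7.
(r1,c2): row 1 has {1,2,3,4,6,7}; column 2 has {3,7}, so it must be 5.
(r2,c2): row 2 has {3,4,6}; column 2 has {3,5,7}; the diagonal has {1,3,4,5,6,7}, so it must be 2.
(r2,c5): row 2 has {2,3,4,6}; column 5 has {3,4,5,6,7}, so it must be 1.
(r2,c6): row 2 has {1,2,3,4,6}; column 6 has {1,2,3,4,6,7}, so it must be 5.
(r5,c2): row 5 has {1,2,3,4,5,7}; column 2 has {2,3,5,7}, so it must be 6.
(r6,c2): row 6 has {3,4,5,6,7}; column 2 has {2,3,5,6,7}, so it must be 1.
(r6,c5): row 6 has {1,3,4,5,6,7}; column 5 has {1,3,4,5,6,7}, so it must be 2.
(r7,c2): row 7 has {2,3,5,6,7}; column 2 has {1,2,3,5,6,7}, so it must be 4.
(r7,c3): row 7 has {2,3,4,5,6,7}; column 3 has {2,3,4,5,6}, so it must be 1.
(r2,c3): row 2 has {1,2,3,4,5,6}; column 3 has {1,2,3,4,5,6}, so it must be 7.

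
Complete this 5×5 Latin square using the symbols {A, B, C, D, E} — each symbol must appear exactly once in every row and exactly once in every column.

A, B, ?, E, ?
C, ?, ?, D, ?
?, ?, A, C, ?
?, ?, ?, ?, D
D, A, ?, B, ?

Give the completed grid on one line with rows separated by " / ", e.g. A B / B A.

At row 1, column 5: row 1 has {A,B,E}; column 5 has {D}; that leaves C.
At row 2, column 2: row 2 has {C,D}; column 2 has {A,B}; that leaves E.
At row 2, column 3: row 2 has {C,D,E}; column 3 has {A}; that leaves B.
At row 2, column 5: row 2 has {B,C,D,E}; column 5 has {C,D}; that leaves A.
At row 3, column 2: row 3 has {A,C}; column 2 has {A,B,E}; that leaves D.
At row 4, column 2: row 4 has {D}; column 2 has {A,B,D,E}; that leaves C.
At row 4, column 3: row 4 has {C,D}; column 3 has {A,B}; that leaves E.
At row 4, column 4: row 4 has {C,D,E}; column 4 has {B,C,D,E}; that leaves A.
At row 5, column 3: row 5 has {A,B,D}; column 3 has {A,B,E}; that leaves C.
At row 5, column 5: row 5 has {A,B,C,D}; column 5 has {A,C,D}; that leaves E.
At row 1, column 3: row 1 has {A,B,C,E}; column 3 has {A,B,C,E}; that leaves D.
At row 3, column 5: row 3 has {A,C,D}; column 5 has {A,C,D,E}; that leaves B.
At row 4, column 1: row 4 has {A,C,D,E}; column 1 has {A,C,D}; that leaves B.
At row 3, column 1: row 3 has {A,B,C,D}; column 1 has {A,B,C,D}; that leaves E.

A B D E C / C E B D A / E D A C B / B C E A D / D A C B E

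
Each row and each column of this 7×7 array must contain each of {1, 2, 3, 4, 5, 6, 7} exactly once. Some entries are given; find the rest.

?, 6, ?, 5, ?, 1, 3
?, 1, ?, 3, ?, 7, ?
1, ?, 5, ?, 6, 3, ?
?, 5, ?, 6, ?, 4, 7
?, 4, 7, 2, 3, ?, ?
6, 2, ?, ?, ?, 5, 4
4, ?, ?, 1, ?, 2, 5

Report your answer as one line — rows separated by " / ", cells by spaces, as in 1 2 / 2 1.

7 6 2 5 4 1 3 / 2 1 4 3 5 7 6 / 1 7 5 4 6 3 2 / 3 5 1 6 2 4 7 / 5 4 7 2 3 6 1 / 6 2 3 7 1 5 4 / 4 3 6 1 7 2 5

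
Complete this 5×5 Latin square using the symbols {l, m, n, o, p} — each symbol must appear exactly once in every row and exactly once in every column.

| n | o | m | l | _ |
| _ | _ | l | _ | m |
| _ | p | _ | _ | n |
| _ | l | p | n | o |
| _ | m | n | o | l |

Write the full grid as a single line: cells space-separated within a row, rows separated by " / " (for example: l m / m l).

(r1,c5) = p
(r2,c2) = n
(r2,c4) = p
(r3,c3) = o
(r3,c4) = m
(r4,c1) = m
(r5,c1) = p
(r2,c1) = o
(r3,c1) = l

n o m l p / o n l p m / l p o m n / m l p n o / p m n o l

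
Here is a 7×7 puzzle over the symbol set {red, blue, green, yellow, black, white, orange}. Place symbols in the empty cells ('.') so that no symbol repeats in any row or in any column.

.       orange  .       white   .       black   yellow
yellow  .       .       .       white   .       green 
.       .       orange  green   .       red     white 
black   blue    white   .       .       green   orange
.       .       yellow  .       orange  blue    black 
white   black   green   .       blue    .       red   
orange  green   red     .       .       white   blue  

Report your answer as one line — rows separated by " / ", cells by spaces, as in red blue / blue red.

row 1 has {yellow,black,white,orange}; column 3 has {red,green,yellow,white,orange} — only blue is left for (r1,c3).
row 2 has {green,yellow,white}; column 2 has {blue,green,black,orange} — only red is left for (r2,c2).
row 2 has {red,green,yellow,white}; column 3 has {red,blue,green,yellow,white,orange} — only black is left for (r2,c3).
row 2 has {red,green,yellow,black,white}; column 6 has {red,blue,green,black,white} — only orange is left for (r2,c6).
row 3 has {red,green,white,orange}; column 1 has {yellow,black,white,orange} — only blue is left for (r3,c1).
row 3 has {red,blue,green,white,orange}; column 2 has {red,blue,green,black,orange} — only yellow is left for (r3,c2).
row 3 has {red,blue,green,yellow,white,orange}; column 5 has {blue,white,orange} — only black is left for (r3,c5).
row 5 has {blue,yellow,black,orange}; column 2 has {red,blue,green,yellow,black,orange} — only white is left for (r5,c2).
row 5 has {blue,yellow,black,white,orange}; column 4 has {green,white} — only red is left for (r5,c4).
row 6 has {red,blue,green,black,white}; column 6 has {red,blue,green,black,white,orange} — only yellow is left for (r6,c6).
row 7 has {red,blue,green,white,orange}; column 5 has {blue,black,white,orange} — only yellow is left for (r7,c5).
row 2 has {red,green,yellow,black,white,orange}; column 4 has {red,green,white} — only blue is left for (r2,c4).
row 4 has {blue,green,black,white,orange}; column 4 has {red,blue,green,white} — only yellow is left for (r4,c4).
row 4 has {blue,green,yellow,black,white,orange}; column 5 has {blue,yellow,black,white,orange} — only red is left for (r4,c5).
row 5 has {red,blue,yellow,black,white,orange}; column 1 has {blue,yellow,black,white,orange} — only green is left for (r5,c1).
row 6 has {red,blue,green,yellow,black,white}; column 4 has {red,blue,green,yellow,white} — only orange is left for (r6,c4).
row 7 has {red,blue,green,yellow,white,orange}; column 4 has {red,blue,green,yellow,white,orange} — only black is left for (r7,c4).
row 1 has {blue,yellow,black,white,orange}; column 1 has {blue,green,yellow,black,white,orange} — only red is left for (r1,c1).
row 1 has {red,blue,yellow,black,white,orange}; column 5 has {red,blue,yellow,black,white,orange} — only green is left for (r1,c5).

red orange blue white green black yellow / yellow red black blue white orange green / blue yellow orange green black red white / black blue white yellow red green orange / green white yellow red orange blue black / white black green orange blue yellow red / orange green red black yellow white blue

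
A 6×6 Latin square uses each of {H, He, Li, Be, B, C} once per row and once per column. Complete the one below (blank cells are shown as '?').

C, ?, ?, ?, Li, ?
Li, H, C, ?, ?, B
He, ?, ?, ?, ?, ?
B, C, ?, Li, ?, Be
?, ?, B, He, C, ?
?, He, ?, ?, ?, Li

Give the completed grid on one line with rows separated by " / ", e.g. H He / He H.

C Be H B Li He / Li H C Be He B / He B Li H Be C / B C He Li H Be / Be Li B He C H / H He Be C B Li

(r2,c4): row 2 has {H,Li,B,C}; column 4 has {He,Li}, so it must be Be.
(r2,c5): row 2 has {H,Li,Be,B,C}; column 5 has {Li,C}, so it must be He.
(r4,c5): row 4 has {Li,Be,B,C}; column 5 has {He,Li,C}, so it must be H.
(r5,c6): row 5 has {He,B,C}; column 6 has {Li,Be,B}, so it must be H.
(r1,c6): row 1 has {Li,C}; column 6 has {H,Li,Be,B}, so it must be He.
(r3,c6): row 3 has {He}; column 6 has {H,He,Li,Be,B}, so it must be C.
(r4,c3): row 4 has {H,Li,Be,B,C}; column 3 has {B,C}, so it must be He.
(r5,c1): row 5 has {H,He,B,C}; column 1 has {He,Li,B,C}, so it must be Be.
(r5,c2): row 5 has {H,He,Be,B,C}; column 2 has {H,He,C}, so it must be Li.
(r6,c1): row 6 has {He,Li}; column 1 has {He,Li,Be,B,C}, so it must be H.
(r6,c3): row 6 has {H,He,Li}; column 3 has {He,B,C}, so it must be Be.
(r6,c5): row 6 has {H,He,Li,Be}; column 5 has {H,He,Li,C}, so it must be B.
(r1,c3): row 1 has {He,Li,C}; column 3 has {He,Be,B,C}, so it must be H.
(r1,c4): row 1 has {H,He,Li,C}; column 4 has {He,Li,Be}, so it must be B.
(r3,c3): row 3 has {He,C}; column 3 has {H,He,Be,B,C}, so it must be Li.
(r3,c4): row 3 has {He,Li,C}; column 4 has {He,Li,Be,B}, so it must be H.
(r3,c5): row 3 has {H,He,Li,C}; column 5 has {H,He,Li,B,C}, so it must be Be.
(r6,c4): row 6 has {H,He,Li,Be,B}; column 4 has {H,He,Li,Be,B}, so it must be C.
(r1,c2): row 1 has {H,He,Li,B,C}; column 2 has {H,He,Li,C}, so it must be Be.
(r3,c2): row 3 has {H,He,Li,Be,C}; column 2 has {H,He,Li,Be,C}, so it must be B.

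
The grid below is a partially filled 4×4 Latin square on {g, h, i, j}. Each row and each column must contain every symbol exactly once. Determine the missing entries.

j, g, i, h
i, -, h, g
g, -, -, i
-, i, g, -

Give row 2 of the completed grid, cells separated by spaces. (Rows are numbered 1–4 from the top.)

(r2,c2) = j

i j h g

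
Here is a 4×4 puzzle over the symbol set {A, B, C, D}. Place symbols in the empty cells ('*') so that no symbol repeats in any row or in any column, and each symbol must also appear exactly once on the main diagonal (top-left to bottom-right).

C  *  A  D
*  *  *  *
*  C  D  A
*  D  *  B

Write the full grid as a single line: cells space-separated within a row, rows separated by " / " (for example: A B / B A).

C B A D / D A B C / B C D A / A D C B

(r1,c2) = B
(r2,c2) = A
(r2,c4) = C
(r3,c1) = B
(r4,c1) = A
(r4,c3) = C
(r2,c1) = D
(r2,c3) = B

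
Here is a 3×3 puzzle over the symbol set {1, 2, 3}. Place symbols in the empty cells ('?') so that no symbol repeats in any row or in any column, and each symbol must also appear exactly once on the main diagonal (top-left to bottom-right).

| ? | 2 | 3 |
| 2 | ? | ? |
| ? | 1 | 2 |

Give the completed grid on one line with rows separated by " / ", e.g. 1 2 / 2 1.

(r1,c1) = 1
(r2,c2) = 3
(r2,c3) = 1
(r3,c1) = 3

1 2 3 / 2 3 1 / 3 1 2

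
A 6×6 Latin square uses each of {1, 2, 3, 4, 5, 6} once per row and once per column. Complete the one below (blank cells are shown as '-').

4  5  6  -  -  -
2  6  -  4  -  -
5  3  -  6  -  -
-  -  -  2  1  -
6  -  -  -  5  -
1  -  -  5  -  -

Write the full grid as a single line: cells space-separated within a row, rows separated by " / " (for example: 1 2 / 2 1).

4 5 6 1 2 3 / 2 6 1 4 3 5 / 5 3 2 6 4 1 / 3 4 5 2 1 6 / 6 1 4 3 5 2 / 1 2 3 5 6 4

Cell (r2,c5): row 2 has {2,4,6}; column 5 has {1,5} → 3.
Cell (r4,c1): row 4 has {1,2}; column 1 has {1,2,4,5,6} → 3.
Cell (r4,c2): row 4 has {1,2,3}; column 2 has {3,5,6} → 4.
Cell (r4,c3): row 4 has {1,2,3,4}; column 3 has {6} → 5.
Cell (r4,c6): row 4 has {1,2,3,4,5}; column 6 is empty so far → 6.
Cell (r6,c2): row 6 has {1,5}; column 2 has {3,4,5,6} → 2.
Cell (r1,c5): row 1 has {4,5,6}; column 5 has {1,3,5} → 2.
Cell (r2,c3): row 2 has {2,3,4,6}; column 3 has {5,6} → 1.
Cell (r2,c6): row 2 has {1,2,3,4,6}; column 6 has {6} → 5.
Cell (r3,c5): row 3 has {3,5,6}; column 5 has {1,2,3,5} → 4.
Cell (r5,c2): row 5 has {5,6}; column 2 has {2,3,4,5,6} → 1.
Cell (r5,c4): row 5 has {1,5,6}; column 4 has {2,4,5,6} → 3.
Cell (r6,c5): row 6 has {1,2,5}; column 5 has {1,2,3,4,5} → 6.
Cell (r1,c4): row 1 has {2,4,5,6}; column 4 has {2,3,4,5,6} → 1.
Cell (r1,c6): row 1 has {1,2,4,5,6}; column 6 has {5,6} → 3.
Cell (r3,c3): row 3 has {3,4,5,6}; column 3 has {1,5,6} → 2.
Cell (r3,c6): row 3 has {2,3,4,5,6}; column 6 has {3,5,6} → 1.
Cell (r5,c3): row 5 has {1,3,5,6}; column 3 has {1,2,5,6} → 4.
Cell (r5,c6): row 5 has {1,3,4,5,6}; column 6 has {1,3,5,6} → 2.
Cell (r6,c3): row 6 has {1,2,5,6}; column 3 has {1,2,4,5,6} → 3.
Cell (r6,c6): row 6 has {1,2,3,5,6}; column 6 has {1,2,3,5,6} → 4.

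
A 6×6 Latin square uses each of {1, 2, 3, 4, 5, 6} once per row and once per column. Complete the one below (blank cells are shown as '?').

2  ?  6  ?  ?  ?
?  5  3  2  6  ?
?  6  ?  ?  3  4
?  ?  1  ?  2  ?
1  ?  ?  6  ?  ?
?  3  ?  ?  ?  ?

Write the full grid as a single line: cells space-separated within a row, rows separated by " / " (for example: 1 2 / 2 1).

(r2,c1) = 4
(r2,c6) = 1
(r3,c1) = 5
(r3,c3) = 2
(r3,c4) = 1
(r4,c2) = 4
(r5,c2) = 2
(r6,c1) = 6
(r1,c2) = 1
(r4,c1) = 3
(r4,c4) = 5
(r4,c6) = 6
(r6,c4) = 4
(r1,c4) = 3
(r1,c6) = 5
(r5,c6) = 3
(r6,c3) = 5
(r6,c5) = 1
(r6,c6) = 2
(r1,c5) = 4
(r5,c3) = 4
(r5,c5) = 5

2 1 6 3 4 5 / 4 5 3 2 6 1 / 5 6 2 1 3 4 / 3 4 1 5 2 6 / 1 2 4 6 5 3 / 6 3 5 4 1 2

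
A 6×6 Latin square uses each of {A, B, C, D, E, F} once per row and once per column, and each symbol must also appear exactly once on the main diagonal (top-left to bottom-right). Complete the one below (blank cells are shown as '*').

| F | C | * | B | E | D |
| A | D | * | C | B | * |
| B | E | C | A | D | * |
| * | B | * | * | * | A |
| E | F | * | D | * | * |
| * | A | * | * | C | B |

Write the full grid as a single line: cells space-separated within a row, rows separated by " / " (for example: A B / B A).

F C A B E D / A D F C B E / B E C A D F / C B D E F A / E F B D A C / D A E F C B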